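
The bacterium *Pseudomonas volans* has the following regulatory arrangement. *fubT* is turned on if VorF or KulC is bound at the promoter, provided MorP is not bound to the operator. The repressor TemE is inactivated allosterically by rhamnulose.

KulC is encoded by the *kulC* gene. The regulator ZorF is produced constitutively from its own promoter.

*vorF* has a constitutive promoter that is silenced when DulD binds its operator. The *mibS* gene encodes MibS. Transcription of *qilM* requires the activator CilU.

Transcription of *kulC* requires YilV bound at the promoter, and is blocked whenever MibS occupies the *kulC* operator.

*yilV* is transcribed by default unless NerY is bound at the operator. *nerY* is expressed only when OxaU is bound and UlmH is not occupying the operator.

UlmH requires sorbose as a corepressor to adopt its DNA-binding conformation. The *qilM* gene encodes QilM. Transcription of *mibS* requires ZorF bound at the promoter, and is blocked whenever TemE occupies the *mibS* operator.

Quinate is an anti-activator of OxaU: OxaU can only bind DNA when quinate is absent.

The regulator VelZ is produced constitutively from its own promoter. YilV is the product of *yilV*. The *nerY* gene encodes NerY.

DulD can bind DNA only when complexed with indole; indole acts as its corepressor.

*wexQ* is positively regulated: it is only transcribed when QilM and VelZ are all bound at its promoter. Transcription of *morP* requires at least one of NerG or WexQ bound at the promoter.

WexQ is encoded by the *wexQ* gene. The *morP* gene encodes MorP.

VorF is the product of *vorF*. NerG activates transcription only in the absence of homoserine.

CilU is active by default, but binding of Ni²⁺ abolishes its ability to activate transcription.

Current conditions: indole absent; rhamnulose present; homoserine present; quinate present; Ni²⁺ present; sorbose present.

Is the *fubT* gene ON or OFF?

ON

Indole is absent, so DulD is inactive.
With no repressor bound, *vorF* is transcribed.
So VorF is produced and active.
Quinate is present, so OxaU is inactive.
Sorbose is present, so UlmH is active.
With repressor UlmH bound, *nerY* is not transcribed.
So NerY is not produced.
With no repressor bound, *yilV* is transcribed.
So YilV is produced and active.
ZorF is produced constitutively and is active.
Rhamnulose is present, so TemE is inactive.
No repressor is bound and ZorF is active, so *mibS* is transcribed.
So MibS is produced and active.
With repressor MibS bound, *kulC* is not transcribed.
So KulC is not produced.
Homoserine is present, so NerG is inactive.
Ni²⁺ is present, so CilU is inactive.
Required activator CilU is absent, so *qilM* is not transcribed.
So QilM is not produced.
VelZ is produced constitutively and is active.
Required activator QilM is absent, so *wexQ* is not transcribed.
So WexQ is not produced.
No activator is available at the *morP* promoter, so *morP* is not transcribed.
So MorP is not produced.
Activator VorF is present, so *fubT* is transcribed.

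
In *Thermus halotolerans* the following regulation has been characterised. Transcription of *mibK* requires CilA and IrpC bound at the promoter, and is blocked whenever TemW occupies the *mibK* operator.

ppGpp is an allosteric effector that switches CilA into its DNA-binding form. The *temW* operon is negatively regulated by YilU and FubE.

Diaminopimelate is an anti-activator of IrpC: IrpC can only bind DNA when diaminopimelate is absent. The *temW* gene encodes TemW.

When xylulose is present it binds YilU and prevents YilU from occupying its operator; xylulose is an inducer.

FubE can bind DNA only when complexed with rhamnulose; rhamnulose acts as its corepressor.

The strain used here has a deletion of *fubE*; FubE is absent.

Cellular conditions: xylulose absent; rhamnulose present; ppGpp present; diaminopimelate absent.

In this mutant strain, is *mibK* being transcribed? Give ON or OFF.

ppGpp is present, so CilA is active.
Diaminopimelate is absent, so IrpC is active.
Xylulose is absent, so YilU is active.
FubE is non-functional in this strain, so it has no effect.
With repressor YilU bound, *temW* is not transcribed.
So TemW is not produced.
No repressor is bound and CilA and IrpC are active, so *mibK* is transcribed.

ON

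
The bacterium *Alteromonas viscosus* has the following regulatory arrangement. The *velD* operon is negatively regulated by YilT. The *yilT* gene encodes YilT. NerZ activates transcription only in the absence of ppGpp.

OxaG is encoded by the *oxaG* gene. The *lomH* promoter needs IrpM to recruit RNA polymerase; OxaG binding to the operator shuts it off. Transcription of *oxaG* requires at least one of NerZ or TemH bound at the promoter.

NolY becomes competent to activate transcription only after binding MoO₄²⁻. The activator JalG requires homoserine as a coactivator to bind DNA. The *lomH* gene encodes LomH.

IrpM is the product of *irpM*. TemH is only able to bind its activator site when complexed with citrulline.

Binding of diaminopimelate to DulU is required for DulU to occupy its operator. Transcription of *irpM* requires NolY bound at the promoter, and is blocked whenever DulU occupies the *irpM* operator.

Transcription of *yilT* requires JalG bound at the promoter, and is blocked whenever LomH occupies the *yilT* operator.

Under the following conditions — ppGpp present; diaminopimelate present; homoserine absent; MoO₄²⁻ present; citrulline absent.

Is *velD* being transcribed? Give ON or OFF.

ON

ppGpp is present, so NerZ is inactive.
Citrulline is absent, so TemH is inactive.
No activator is available at the *oxaG* promoter, so *oxaG* is not transcribed.
So OxaG is not produced.
MoO₄²⁻ is present, so NolY is active.
Diaminopimelate is present, so DulU is active.
With repressor DulU bound, *irpM* is not transcribed.
So IrpM is not produced.
Required activator IrpM is absent, so *lomH* is not transcribed.
So LomH is not produced.
Homoserine is absent, so JalG is inactive.
Required activator JalG is absent, so *yilT* is not transcribed.
So YilT is not produced.
With no repressor bound, *velD* is transcribed.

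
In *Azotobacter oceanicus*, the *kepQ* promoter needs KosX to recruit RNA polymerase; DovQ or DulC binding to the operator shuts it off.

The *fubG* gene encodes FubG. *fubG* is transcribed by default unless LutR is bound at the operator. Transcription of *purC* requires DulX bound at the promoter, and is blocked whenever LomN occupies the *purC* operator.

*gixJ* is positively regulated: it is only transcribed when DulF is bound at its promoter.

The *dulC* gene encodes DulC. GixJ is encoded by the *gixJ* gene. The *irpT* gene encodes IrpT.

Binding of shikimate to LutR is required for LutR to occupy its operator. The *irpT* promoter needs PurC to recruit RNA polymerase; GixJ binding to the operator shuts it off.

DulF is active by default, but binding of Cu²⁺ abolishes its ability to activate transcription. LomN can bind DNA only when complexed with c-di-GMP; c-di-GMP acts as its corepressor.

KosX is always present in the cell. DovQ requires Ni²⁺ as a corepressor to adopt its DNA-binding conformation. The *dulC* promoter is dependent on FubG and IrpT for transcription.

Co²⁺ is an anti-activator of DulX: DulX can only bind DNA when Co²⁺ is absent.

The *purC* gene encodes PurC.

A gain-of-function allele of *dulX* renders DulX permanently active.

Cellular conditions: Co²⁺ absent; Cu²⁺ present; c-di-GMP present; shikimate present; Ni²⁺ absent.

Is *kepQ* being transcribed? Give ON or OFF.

ON

Ni²⁺ is absent, so DovQ is inactive.
Shikimate is present, so LutR is active.
With repressor LutR bound, *fubG* is not transcribed.
So FubG is not produced.
Cu²⁺ is present, so DulF is inactive.
Required activator DulF is absent, so *gixJ* is not transcribed.
So GixJ is not produced.
DulX is constitutively active in this strain.
c-di-GMP is present, so LomN is active.
With repressor LomN bound, *purC* is not transcribed.
So PurC is not produced.
Required activator PurC is absent, so *irpT* is not transcribed.
So IrpT is not produced.
Required activator FubG is absent, so *dulC* is not transcribed.
So DulC is not produced.
KosX is produced constitutively and is active.
No repressor is bound and KosX is active, so *kepQ* is transcribed.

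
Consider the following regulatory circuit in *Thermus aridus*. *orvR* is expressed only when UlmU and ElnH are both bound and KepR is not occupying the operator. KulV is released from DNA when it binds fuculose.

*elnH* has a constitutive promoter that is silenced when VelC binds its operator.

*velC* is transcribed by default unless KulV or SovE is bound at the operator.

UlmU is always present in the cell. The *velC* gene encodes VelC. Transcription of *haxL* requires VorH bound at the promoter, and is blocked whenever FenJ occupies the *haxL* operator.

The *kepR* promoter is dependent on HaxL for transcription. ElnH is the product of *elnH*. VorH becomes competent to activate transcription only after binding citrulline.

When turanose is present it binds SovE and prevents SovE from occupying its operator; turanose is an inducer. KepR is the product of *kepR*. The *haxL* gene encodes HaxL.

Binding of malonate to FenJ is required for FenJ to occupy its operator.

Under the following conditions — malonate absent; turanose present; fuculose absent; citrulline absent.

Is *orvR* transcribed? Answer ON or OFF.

UlmU is produced constitutively and is active.
Fuculose is absent, so KulV is active.
Turanose is present, so SovE is inactive.
With repressor KulV bound, *velC* is not transcribed.
So VelC is not produced.
With no repressor bound, *elnH* is transcribed.
So ElnH is produced and active.
Citrulline is absent, so VorH is inactive.
Malonate is absent, so FenJ is inactive.
Required activator VorH is absent, so *haxL* is not transcribed.
So HaxL is not produced.
Required activator HaxL is absent, so *kepR* is not transcribed.
So KepR is not produced.
No repressor is bound and UlmU and ElnH are active, so *orvR* is transcribed.

ON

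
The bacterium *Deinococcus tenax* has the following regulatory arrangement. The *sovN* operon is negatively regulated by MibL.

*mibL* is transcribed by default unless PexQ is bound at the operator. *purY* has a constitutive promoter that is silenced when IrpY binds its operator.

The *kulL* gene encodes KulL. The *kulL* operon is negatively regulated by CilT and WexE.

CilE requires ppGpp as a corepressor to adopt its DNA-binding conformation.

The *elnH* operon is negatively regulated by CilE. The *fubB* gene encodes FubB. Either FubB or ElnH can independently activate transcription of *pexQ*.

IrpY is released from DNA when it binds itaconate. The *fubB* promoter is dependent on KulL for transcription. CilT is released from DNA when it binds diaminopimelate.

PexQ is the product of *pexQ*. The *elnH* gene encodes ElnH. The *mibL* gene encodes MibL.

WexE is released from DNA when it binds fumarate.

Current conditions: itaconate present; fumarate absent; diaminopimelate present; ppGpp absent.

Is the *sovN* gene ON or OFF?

ON

Diaminopimelate is present, so CilT is inactive.
Fumarate is absent, so WexE is active.
With repressor WexE bound, *kulL* is not transcribed.
So KulL is not produced.
Required activator KulL is absent, so *fubB* is not transcribed.
So FubB is not produced.
ppGpp is absent, so CilE is inactive.
With no repressor bound, *elnH* is transcribed.
So ElnH is produced and active.
Activator ElnH is present, so *pexQ* is transcribed.
So PexQ is produced and active.
With repressor PexQ bound, *mibL* is not transcribed.
So MibL is not produced.
With no repressor bound, *sovN* is transcribed.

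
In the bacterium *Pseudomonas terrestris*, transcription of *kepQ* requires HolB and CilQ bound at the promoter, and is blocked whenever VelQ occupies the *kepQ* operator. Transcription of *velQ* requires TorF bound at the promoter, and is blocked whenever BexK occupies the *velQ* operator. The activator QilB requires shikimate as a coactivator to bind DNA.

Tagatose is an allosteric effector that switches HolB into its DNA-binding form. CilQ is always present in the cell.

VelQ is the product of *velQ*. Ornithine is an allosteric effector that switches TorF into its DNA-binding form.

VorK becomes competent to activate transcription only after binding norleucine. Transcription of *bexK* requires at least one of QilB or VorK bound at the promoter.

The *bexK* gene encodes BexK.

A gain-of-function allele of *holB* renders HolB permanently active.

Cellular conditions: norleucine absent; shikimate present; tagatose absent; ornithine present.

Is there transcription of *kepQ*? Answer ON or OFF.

HolB is constitutively active in this strain.
Ornithine is present, so TorF is active.
Shikimate is present, so QilB is active.
Norleucine is absent, so VorK is inactive.
Activator QilB is present, so *bexK* is transcribed.
So BexK is produced and active.
With repressor BexK bound, *velQ* is not transcribed.
So VelQ is not produced.
CilQ is produced constitutively and is active.
No repressor is bound and HolB and CilQ are active, so *kepQ* is transcribed.

ON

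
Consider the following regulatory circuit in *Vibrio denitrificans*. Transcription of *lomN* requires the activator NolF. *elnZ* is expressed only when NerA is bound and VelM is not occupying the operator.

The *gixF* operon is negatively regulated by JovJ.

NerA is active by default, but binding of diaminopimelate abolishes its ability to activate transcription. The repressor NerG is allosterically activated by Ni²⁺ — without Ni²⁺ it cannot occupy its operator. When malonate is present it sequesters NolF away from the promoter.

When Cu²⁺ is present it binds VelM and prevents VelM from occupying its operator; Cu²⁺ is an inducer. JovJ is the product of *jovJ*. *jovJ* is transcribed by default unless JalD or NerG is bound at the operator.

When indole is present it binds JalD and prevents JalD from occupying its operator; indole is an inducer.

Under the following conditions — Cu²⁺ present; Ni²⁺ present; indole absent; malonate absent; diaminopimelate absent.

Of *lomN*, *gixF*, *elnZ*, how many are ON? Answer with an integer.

Malonate is absent, so NolF is active.
No repressor is bound and NolF is active, so *lomN* is transcribed.
→ *lomN* is ON.
Indole is absent, so JalD is active.
Ni²⁺ is present, so NerG is active.
With repressor JalD bound, *jovJ* is not transcribed.
So JovJ is not produced.
With no repressor bound, *gixF* is transcribed.
→ *gixF* is ON.
Cu²⁺ is present, so VelM is inactive.
Diaminopimelate is absent, so NerA is active.
No repressor is bound and NerA is active, so *elnZ* is transcribed.
→ *elnZ* is ON.
3 of the 3 genes are transcribed.

3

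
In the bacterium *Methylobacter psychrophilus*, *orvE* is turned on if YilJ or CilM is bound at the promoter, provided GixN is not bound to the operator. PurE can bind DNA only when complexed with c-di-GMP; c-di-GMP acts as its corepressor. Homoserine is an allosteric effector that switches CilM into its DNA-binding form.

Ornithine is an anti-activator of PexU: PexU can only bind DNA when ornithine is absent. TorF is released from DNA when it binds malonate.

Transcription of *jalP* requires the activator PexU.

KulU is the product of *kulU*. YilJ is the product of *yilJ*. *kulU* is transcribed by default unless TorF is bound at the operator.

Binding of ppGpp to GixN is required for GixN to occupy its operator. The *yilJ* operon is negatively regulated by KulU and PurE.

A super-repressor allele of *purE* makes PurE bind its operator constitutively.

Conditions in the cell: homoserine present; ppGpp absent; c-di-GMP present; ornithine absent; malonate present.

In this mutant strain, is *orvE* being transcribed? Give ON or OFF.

ON

Malonate is present, so TorF is inactive.
With no repressor bound, *kulU* is transcribed.
So KulU is produced and active.
PurE is constitutively active in this strain.
With repressor KulU bound, *yilJ* is not transcribed.
So YilJ is not produced.
ppGpp is absent, so GixN is inactive.
Homoserine is present, so CilM is active.
Activator CilM is present, so *orvE* is transcribed.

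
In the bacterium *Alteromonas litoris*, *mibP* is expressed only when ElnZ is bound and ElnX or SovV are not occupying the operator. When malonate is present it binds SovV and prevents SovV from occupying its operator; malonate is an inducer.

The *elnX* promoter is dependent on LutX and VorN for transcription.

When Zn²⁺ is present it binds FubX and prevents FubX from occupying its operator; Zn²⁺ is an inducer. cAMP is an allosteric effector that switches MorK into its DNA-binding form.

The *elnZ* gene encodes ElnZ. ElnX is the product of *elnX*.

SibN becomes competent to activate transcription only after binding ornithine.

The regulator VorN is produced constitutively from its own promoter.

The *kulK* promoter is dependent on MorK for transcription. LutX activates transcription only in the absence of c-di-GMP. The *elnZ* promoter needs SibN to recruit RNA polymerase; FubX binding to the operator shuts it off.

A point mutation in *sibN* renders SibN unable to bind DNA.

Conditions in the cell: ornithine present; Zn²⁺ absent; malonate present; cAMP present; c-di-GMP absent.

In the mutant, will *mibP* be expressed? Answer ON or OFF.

c-di-GMP is absent, so LutX is active.
VorN is produced constitutively and is active.
No repressor is bound and LutX and VorN are active, so *elnX* is transcribed.
So ElnX is produced and active.
Zn²⁺ is absent, so FubX is active.
SibN is non-functional in this strain, so it has no effect.
With repressor FubX bound, *elnZ* is not transcribed.
So ElnZ is not produced.
Malonate is present, so SovV is inactive.
With repressor ElnX bound, *mibP* is not transcribed.

OFF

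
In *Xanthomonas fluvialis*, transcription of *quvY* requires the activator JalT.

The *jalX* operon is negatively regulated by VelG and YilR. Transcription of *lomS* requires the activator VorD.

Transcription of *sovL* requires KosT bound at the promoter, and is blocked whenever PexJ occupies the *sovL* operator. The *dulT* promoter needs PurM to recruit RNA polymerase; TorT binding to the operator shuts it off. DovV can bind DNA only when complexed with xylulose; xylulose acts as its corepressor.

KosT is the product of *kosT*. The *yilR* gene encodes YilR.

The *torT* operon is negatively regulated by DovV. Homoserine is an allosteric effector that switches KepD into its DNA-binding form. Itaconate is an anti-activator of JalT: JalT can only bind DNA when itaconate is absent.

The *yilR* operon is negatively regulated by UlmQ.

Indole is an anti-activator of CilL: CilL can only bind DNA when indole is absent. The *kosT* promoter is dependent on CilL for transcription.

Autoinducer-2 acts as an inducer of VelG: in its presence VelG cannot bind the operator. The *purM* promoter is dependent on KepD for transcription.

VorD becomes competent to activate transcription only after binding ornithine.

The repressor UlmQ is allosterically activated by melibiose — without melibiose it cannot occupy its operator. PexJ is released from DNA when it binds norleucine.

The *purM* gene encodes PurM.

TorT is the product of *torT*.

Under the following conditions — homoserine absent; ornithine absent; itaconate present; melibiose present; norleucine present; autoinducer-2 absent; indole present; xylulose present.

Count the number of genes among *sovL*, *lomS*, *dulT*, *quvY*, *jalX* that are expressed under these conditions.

Indole is present, so CilL is inactive.
Required activator CilL is absent, so *kosT* is not transcribed.
So KosT is not produced.
Norleucine is present, so PexJ is inactive.
Required activator KosT is absent, so *sovL* is not transcribed.
→ *sovL* is OFF.
Ornithine is absent, so VorD is inactive.
Required activator VorD is absent, so *lomS* is not transcribed.
→ *lomS* is OFF.
Xylulose is present, so DovV is active.
With repressor DovV bound, *torT* is not transcribed.
So TorT is not produced.
Homoserine is absent, so KepD is inactive.
Required activator KepD is absent, so *purM* is not transcribed.
So PurM is not produced.
Required activator PurM is absent, so *dulT* is not transcribed.
→ *dulT* is OFF.
Itaconate is present, so JalT is inactive.
Required activator JalT is absent, so *quvY* is not transcribed.
→ *quvY* is OFF.
Autoinducer-2 is absent, so VelG is active.
Melibiose is present, so UlmQ is active.
With repressor UlmQ bound, *yilR* is not transcribed.
So YilR is not produced.
With repressor VelG bound, *jalX* is not transcribed.
→ *jalX* is OFF.
0 of the 5 genes are transcribed.

0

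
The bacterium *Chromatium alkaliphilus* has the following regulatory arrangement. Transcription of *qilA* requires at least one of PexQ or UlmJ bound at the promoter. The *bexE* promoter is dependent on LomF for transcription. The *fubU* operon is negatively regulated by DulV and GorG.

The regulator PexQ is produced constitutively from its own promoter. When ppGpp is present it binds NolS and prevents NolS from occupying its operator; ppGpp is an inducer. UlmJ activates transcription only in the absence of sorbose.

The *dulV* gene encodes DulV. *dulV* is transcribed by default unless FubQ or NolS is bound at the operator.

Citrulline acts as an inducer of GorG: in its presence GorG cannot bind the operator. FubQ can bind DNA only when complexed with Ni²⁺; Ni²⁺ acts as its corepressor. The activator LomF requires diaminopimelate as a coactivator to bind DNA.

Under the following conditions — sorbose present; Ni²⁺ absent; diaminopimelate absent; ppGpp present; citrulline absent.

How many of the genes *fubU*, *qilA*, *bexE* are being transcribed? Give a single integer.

1

Ni²⁺ is absent, so FubQ is inactive.
ppGpp is present, so NolS is inactive.
With no repressor bound, *dulV* is transcribed.
So DulV is produced and active.
Citrulline is absent, so GorG is active.
With repressor DulV bound, *fubU* is not transcribed.
→ *fubU* is OFF.
PexQ is produced constitutively and is active.
Sorbose is present, so UlmJ is inactive.
Activator PexQ is present, so *qilA* is transcribed.
→ *qilA* is ON.
Diaminopimelate is absent, so LomF is inactive.
Required activator LomF is absent, so *bexE* is not transcribed.
→ *bexE* is OFF.
1 of the 3 genes is transcribed.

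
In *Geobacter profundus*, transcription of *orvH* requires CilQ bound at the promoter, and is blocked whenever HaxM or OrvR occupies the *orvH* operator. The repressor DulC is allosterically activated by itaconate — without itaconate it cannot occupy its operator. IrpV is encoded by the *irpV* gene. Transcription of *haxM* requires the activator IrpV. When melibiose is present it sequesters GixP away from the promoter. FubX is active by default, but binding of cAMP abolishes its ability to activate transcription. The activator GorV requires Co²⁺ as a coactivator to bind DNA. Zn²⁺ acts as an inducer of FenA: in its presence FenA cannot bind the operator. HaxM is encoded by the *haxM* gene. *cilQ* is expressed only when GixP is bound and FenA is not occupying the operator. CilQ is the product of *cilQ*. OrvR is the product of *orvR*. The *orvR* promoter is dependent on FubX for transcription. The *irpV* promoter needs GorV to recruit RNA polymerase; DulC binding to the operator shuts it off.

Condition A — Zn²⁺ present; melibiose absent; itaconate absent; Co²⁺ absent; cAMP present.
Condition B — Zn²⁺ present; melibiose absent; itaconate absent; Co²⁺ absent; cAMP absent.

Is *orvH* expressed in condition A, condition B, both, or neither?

A only

Condition A:
Zn²⁺ is present, so FenA is inactive.
Melibiose is absent, so GixP is active.
No repressor is bound and GixP is active, so *cilQ* is transcribed.
So CilQ is produced and active.
Itaconate is absent, so DulC is inactive.
Co²⁺ is absent, so GorV is inactive.
Required activator GorV is absent, so *irpV* is not transcribed.
So IrpV is not produced.
Required activator IrpV is absent, so *haxM* is not transcribed.
So HaxM is not produced.
cAMP is present, so FubX is inactive.
Required activator FubX is absent, so *orvR* is not transcribed.
So OrvR is not produced.
No repressor is bound and CilQ is active, so *orvH* is transcribed.
→ *orvH* is ON in A.
Condition B:
Zn²⁺ is present, so FenA is inactive.
Melibiose is absent, so GixP is active.
No repressor is bound and GixP is active, so *cilQ* is transcribed.
So CilQ is produced and active.
Itaconate is absent, so DulC is inactive.
Co²⁺ is absent, so GorV is inactive.
Required activator GorV is absent, so *irpV* is not transcribed.
So IrpV is not produced.
Required activator IrpV is absent, so *haxM* is not transcribed.
So HaxM is not produced.
cAMP is absent, so FubX is active.
No repressor is bound and FubX is active, so *orvR* is transcribed.
So OrvR is produced and active.
With repressor OrvR bound, *orvH* is not transcribed.
→ *orvH* is OFF in B.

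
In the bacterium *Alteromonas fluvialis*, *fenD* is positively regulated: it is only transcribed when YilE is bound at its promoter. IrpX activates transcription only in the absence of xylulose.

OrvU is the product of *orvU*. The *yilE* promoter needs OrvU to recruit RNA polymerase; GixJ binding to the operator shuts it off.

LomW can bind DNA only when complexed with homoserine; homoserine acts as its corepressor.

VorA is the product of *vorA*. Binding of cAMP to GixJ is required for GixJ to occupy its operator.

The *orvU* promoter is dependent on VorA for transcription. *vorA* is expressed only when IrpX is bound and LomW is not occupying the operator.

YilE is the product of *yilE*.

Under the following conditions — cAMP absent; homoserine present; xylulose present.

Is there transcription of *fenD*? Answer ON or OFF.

OFF

Xylulose is present, so IrpX is inactive.
Homoserine is present, so LomW is active.
With repressor LomW bound, *vorA* is not transcribed.
So VorA is not produced.
Required activator VorA is absent, so *orvU* is not transcribed.
So OrvU is not produced.
cAMP is absent, so GixJ is inactive.
Required activator OrvU is absent, so *yilE* is not transcribed.
So YilE is not produced.
Required activator YilE is absent, so *fenD* is not transcribed.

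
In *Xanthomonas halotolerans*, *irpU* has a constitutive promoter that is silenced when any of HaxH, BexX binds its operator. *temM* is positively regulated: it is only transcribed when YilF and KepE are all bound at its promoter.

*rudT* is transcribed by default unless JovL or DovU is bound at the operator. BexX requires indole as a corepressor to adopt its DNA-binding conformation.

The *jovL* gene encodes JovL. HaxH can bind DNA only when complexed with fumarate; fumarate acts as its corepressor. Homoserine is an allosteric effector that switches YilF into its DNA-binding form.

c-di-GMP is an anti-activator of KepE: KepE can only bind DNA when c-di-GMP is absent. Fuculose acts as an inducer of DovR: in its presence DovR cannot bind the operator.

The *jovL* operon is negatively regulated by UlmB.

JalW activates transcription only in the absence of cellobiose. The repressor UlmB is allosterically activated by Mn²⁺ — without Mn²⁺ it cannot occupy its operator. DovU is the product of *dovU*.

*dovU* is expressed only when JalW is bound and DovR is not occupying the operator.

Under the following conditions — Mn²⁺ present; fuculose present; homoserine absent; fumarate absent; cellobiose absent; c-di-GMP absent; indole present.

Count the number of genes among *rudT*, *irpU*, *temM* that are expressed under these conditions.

Mn²⁺ is present, so UlmB is active.
With repressor UlmB bound, *jovL* is not transcribed.
So JovL is not produced.
Fuculose is present, so DovR is inactive.
Cellobiose is absent, so JalW is active.
No repressor is bound and JalW is active, so *dovU* is transcribed.
So DovU is produced and active.
With repressor DovU bound, *rudT* is not transcribed.
→ *rudT* is OFF.
Fumarate is absent, so HaxH is inactive.
Indole is present, so BexX is active.
With repressor BexX bound, *irpU* is not transcribed.
→ *irpU* is OFF.
Homoserine is absent, so YilF is inactive.
c-di-GMP is absent, so KepE is active.
Required activator YilF is absent, so *temM* is not transcribed.
→ *temM* is OFF.
0 of the 3 genes are transcribed.

0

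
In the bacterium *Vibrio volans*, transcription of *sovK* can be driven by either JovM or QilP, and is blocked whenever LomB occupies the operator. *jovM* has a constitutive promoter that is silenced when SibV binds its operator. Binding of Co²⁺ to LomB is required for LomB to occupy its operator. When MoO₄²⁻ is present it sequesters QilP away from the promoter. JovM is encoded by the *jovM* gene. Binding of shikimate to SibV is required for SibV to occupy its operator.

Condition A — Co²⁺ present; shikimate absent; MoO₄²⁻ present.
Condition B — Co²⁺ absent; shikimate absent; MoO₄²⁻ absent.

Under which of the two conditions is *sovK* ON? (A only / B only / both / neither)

B only

Condition A:
Co²⁺ is present, so LomB is active.
Shikimate is absent, so SibV is inactive.
With no repressor bound, *jovM* is transcribed.
So JovM is produced and active.
MoO₄²⁻ is present, so QilP is inactive.
With repressor LomB bound, *sovK* is not transcribed.
→ *sovK* is OFF in A.
Condition B:
Co²⁺ is absent, so LomB is inactive.
Shikimate is absent, so SibV is inactive.
With no repressor bound, *jovM* is transcribed.
So JovM is produced and active.
MoO₄²⁻ is absent, so QilP is active.
Activator JovM is present, so *sovK* is transcribed.
→ *sovK* is ON in B.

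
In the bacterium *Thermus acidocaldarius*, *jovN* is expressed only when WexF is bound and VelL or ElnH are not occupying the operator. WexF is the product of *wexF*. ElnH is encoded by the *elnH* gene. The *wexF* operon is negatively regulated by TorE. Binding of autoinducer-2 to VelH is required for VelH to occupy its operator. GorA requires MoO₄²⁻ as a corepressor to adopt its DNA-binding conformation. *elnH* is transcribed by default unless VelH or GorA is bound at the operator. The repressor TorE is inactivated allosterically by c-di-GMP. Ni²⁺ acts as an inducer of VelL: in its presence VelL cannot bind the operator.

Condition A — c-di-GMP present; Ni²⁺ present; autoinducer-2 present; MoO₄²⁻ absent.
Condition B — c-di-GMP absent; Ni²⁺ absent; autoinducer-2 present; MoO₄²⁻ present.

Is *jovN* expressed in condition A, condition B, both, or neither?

Condition A:
c-di-GMP is present, so TorE is inactive.
With no repressor bound, *wexF* is transcribed.
So WexF is produced and active.
Ni²⁺ is present, so VelL is inactive.
Autoinducer-2 is present, so VelH is active.
MoO₄²⁻ is absent, so GorA is inactive.
With repressor VelH bound, *elnH* is not transcribed.
So ElnH is not produced.
No repressor is bound and WexF is active, so *jovN* is transcribed.
→ *jovN* is ON in A.
Condition B:
c-di-GMP is absent, so TorE is active.
With repressor TorE bound, *wexF* is not transcribed.
So WexF is not produced.
Ni²⁺ is absent, so VelL is active.
Autoinducer-2 is present, so VelH is active.
MoO₄²⁻ is present, so GorA is active.
With repressor VelH bound, *elnH* is not transcribed.
So ElnH is not produced.
With repressor VelL bound, *jovN* is not transcribed.
→ *jovN* is OFF in B.

A only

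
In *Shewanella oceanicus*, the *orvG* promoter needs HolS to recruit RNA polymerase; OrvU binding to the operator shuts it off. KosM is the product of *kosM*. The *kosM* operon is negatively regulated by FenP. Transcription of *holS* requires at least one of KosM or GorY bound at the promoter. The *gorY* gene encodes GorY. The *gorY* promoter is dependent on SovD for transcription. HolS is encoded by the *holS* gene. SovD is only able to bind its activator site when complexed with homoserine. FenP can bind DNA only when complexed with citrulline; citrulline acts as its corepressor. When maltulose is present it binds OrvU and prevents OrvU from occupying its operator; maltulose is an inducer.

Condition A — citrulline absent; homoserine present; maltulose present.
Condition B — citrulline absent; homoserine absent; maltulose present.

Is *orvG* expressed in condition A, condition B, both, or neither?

Condition A:
Citrulline is absent, so FenP is inactive.
With no repressor bound, *kosM* is transcribed.
So KosM is produced and active.
Homoserine is present, so SovD is active.
No repressor is bound and SovD is active, so *gorY* is transcribed.
So GorY is produced and active.
Activator KosM is present, so *holS* is transcribed.
So HolS is produced and active.
Maltulose is present, so OrvU is inactive.
No repressor is bound and HolS is active, so *orvG* is transcribed.
→ *orvG* is ON in A.
Condition B:
Citrulline is absent, so FenP is inactive.
With no repressor bound, *kosM* is transcribed.
So KosM is produced and active.
Homoserine is absent, so SovD is inactive.
Required activator SovD is absent, so *gorY* is not transcribed.
So GorY is not produced.
Activator KosM is present, so *holS* is transcribed.
So HolS is produced and active.
Maltulose is present, so OrvU is inactive.
No repressor is bound and HolS is active, so *orvG* is transcribed.
→ *orvG* is ON in B.

both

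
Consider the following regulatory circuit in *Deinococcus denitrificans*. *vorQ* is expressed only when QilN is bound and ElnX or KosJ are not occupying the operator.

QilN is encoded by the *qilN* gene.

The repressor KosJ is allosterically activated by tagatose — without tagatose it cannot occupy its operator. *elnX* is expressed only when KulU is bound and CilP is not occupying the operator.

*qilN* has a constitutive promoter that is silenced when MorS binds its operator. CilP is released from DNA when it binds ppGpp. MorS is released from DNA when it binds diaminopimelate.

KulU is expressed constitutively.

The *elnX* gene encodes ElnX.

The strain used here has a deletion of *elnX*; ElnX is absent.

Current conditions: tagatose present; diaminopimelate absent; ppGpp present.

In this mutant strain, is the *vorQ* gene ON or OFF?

ElnX is non-functional in this strain, so it has no effect.
Diaminopimelate is absent, so MorS is active.
With repressor MorS bound, *qilN* is not transcribed.
So QilN is not produced.
Tagatose is present, so KosJ is active.
With repressor KosJ bound, *vorQ* is not transcribed.

OFF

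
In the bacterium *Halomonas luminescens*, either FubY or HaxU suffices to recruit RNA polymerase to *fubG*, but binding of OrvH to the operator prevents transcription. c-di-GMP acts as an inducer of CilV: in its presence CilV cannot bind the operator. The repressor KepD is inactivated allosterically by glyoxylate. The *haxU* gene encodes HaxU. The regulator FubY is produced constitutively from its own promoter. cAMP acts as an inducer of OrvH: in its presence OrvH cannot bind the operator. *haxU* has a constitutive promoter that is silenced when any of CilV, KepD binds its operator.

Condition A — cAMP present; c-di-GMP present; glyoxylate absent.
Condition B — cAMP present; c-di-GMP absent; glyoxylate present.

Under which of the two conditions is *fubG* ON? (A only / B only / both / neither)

Condition A:
FubY is produced constitutively and is active.
cAMP is present, so OrvH is inactive.
c-di-GMP is present, so CilV is inactive.
Glyoxylate is absent, so KepD is active.
With repressor KepD bound, *haxU* is not transcribed.
So HaxU is not produced.
Activator FubY is present, so *fubG* is transcribed.
→ *fubG* is ON in A.
Condition B:
FubY is produced constitutively and is active.
cAMP is present, so OrvH is inactive.
c-di-GMP is absent, so CilV is active.
Glyoxylate is present, so KepD is inactive.
With repressor CilV bound, *haxU* is not transcribed.
So HaxU is not produced.
Activator FubY is present, so *fubG* is transcribed.
→ *fubG* is ON in B.

both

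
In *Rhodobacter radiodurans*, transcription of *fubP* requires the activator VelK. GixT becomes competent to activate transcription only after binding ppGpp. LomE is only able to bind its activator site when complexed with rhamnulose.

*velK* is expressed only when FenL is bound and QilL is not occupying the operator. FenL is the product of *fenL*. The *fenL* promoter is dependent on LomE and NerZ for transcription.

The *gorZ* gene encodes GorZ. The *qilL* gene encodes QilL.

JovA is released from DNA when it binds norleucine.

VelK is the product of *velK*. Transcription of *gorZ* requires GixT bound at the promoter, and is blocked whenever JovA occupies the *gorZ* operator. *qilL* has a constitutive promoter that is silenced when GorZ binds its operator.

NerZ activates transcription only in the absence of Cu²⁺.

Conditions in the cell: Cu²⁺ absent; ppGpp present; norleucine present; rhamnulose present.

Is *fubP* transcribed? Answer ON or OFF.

Norleucine is present, so JovA is inactive.
ppGpp is present, so GixT is active.
No repressor is bound and GixT is active, so *gorZ* is transcribed.
So GorZ is produced and active.
With repressor GorZ bound, *qilL* is not transcribed.
So QilL is not produced.
Rhamnulose is present, so LomE is active.
Cu²⁺ is absent, so NerZ is active.
No repressor is bound and LomE and NerZ are active, so *fenL* is transcribed.
So FenL is produced and active.
No repressor is bound and FenL is active, so *velK* is transcribed.
So VelK is produced and active.
No repressor is bound and VelK is active, so *fubP* is transcribed.

ON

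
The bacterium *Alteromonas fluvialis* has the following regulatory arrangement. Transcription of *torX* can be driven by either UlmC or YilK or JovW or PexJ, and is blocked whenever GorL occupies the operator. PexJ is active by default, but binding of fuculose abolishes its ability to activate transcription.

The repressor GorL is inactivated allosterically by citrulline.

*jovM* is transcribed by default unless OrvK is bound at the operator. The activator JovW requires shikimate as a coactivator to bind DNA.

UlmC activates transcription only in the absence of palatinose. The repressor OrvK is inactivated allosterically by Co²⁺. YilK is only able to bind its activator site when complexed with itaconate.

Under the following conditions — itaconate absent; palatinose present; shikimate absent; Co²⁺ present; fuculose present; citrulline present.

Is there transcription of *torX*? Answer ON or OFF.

OFF

Palatinose is present, so UlmC is inactive.
Itaconate is absent, so YilK is inactive.
Citrulline is present, so GorL is inactive.
Shikimate is absent, so JovW is inactive.
Fuculose is present, so PexJ is inactive.
No activator is available at the *torX* promoter, so *torX* is not transcribed.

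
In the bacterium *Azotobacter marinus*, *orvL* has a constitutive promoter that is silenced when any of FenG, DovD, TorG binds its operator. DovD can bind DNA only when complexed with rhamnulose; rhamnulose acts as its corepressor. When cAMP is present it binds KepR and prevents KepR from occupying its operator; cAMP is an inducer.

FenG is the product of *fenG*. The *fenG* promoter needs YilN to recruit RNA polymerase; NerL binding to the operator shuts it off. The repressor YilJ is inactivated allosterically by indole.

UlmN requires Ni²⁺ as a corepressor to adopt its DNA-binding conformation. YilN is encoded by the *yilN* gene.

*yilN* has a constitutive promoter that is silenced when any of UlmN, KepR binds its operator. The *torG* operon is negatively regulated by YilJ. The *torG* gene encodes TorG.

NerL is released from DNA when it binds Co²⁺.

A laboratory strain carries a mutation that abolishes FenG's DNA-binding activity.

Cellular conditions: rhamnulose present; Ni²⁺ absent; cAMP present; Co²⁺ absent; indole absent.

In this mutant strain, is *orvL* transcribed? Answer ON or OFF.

OFF

FenG is non-functional in this strain, so it has no effect.
Rhamnulose is present, so DovD is active.
Indole is absent, so YilJ is active.
With repressor YilJ bound, *torG* is not transcribed.
So TorG is not produced.
With repressor DovD bound, *orvL* is not transcribed.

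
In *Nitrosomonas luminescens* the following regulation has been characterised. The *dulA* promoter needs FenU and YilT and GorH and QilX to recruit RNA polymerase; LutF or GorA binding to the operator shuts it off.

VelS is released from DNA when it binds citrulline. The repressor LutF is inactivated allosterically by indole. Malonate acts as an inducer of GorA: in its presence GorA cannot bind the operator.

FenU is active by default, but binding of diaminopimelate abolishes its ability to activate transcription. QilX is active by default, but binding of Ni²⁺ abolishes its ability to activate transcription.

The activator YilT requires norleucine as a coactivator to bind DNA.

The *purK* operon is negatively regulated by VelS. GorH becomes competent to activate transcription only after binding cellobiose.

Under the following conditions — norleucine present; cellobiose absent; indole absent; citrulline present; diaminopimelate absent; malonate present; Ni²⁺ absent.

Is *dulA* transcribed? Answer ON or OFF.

OFF

Diaminopimelate is absent, so FenU is active.
Indole is absent, so LutF is active.
Norleucine is present, so YilT is active.
Malonate is present, so GorA is inactive.
Cellobiose is absent, so GorH is inactive.
Ni²⁺ is absent, so QilX is active.
With repressor LutF bound, *dulA* is not transcribed.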